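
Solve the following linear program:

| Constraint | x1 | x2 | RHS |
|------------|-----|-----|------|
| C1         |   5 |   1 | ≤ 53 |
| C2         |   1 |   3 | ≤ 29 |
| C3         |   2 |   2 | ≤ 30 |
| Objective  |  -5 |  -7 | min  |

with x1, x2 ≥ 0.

Evaluate the objective at each vertex of the feasible region:
  z(0, 0) = 0
  z(10.6, 0) = -53
  z(9.5, 5.5) = -86
  z(8, 7) = -89  ←
  z(0, 9.667) = -67.67
The minimum is at x1 = 8, x2 = 7.

x1 = 8, x2 = 7, z = -89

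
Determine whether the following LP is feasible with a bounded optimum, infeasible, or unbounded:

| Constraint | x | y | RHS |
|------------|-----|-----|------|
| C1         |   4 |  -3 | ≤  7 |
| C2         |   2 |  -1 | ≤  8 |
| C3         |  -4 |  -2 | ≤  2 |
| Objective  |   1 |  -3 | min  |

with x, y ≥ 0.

Unbounded (objective can decrease without bound)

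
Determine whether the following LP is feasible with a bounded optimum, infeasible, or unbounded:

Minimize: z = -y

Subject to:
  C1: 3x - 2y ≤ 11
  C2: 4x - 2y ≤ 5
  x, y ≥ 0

Unbounded (objective can decrease without bound)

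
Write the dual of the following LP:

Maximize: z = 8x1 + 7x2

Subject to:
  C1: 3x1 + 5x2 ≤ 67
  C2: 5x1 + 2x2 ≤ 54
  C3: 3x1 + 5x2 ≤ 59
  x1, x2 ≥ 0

Primal max cᵀx s.t. Ax ≤ b, x ≥ 0  →  Dual min bᵀy s.t. Aᵀy ≥ c, y ≥ 0.

Minimize: z = 67y1 + 54y2 + 59y3

Subject to:
  3y1 + 5y2 + 3y3 ≥ 8
  5y1 + 2y2 + 5y3 ≥ 7
  y1, y2, y3 ≥ 0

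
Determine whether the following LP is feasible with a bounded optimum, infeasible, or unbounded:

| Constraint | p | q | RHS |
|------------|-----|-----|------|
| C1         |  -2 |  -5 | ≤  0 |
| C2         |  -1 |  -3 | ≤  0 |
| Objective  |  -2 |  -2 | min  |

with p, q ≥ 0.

Unbounded (objective can decrease without bound)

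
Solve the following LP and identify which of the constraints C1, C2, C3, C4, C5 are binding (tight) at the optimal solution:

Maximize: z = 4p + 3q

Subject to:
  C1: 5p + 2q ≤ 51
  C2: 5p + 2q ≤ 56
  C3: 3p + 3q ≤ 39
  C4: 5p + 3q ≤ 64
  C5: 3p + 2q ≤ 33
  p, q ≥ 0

At p = 7, q = 6, compute slack b - a·x for each constraint:
  C1: 51 − 47 = 4  (slack)
  C2: 56 − 47 = 9  (slack)
  C3: 39 − 39 = 0  (binding)
  C4: 64 − 53 = 11  (slack)
  C5: 33 − 33 = 0  (binding)

Optimal: p = 7, q = 6
Binding: C3, C5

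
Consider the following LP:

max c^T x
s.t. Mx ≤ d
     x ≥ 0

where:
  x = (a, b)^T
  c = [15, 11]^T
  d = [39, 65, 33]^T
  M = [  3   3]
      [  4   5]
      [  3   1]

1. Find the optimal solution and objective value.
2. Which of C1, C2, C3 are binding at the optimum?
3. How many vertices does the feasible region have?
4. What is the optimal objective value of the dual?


1. a = 10, b = 3, z = 183
2. C1, C3
3. 4
4. 183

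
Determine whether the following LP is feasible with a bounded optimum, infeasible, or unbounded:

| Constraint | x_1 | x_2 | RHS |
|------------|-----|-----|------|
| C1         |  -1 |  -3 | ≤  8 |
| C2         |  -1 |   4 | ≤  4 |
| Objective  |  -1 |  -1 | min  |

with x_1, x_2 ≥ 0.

Unbounded (objective can decrease without bound)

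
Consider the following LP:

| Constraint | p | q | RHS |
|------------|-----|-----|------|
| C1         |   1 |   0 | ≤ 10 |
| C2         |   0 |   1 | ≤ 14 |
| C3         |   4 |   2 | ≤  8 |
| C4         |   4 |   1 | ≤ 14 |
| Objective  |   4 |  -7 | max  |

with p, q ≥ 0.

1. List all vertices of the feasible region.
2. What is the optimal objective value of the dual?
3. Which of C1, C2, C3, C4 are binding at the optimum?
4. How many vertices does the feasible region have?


1. (0, 0), (2, 0), (0, 4)
2. 8
3. C3
4. 3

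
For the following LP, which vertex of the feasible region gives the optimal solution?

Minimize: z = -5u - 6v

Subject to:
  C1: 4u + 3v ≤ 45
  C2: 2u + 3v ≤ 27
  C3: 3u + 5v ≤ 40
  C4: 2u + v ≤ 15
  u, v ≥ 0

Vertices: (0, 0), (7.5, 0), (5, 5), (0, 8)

Evaluate the objective at each vertex of the feasible region:
  z(0, 0) = 0
  z(7.5, 0) = -37.5
  z(5, 5) = -55  ←
  z(0, 8) = -48
The minimum is at u = 5, v = 5.

(5, 5)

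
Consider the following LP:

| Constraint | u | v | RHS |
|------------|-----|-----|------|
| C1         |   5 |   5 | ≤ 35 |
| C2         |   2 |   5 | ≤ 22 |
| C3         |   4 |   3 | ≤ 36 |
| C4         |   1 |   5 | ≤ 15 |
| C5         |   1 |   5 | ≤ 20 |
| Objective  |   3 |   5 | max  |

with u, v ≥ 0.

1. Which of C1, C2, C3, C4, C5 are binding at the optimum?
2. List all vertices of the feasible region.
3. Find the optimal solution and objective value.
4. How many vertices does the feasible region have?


1. C1, C4
2. (0, 0), (7, 0), (5, 2), (0, 3)
3. u = 5, v = 2, z = 25
4. 4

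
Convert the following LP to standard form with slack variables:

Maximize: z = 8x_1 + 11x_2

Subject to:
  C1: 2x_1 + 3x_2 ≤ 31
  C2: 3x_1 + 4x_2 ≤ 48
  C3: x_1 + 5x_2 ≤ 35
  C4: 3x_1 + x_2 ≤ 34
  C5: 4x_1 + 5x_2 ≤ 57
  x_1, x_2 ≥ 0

max z = 8x_1 + 11x_2

s.t.
  2x_1 + 3x_2 + s1 = 31
  3x_1 + 4x_2 + s2 = 48
  x_1 + 5x_2 + s3 = 35
  3x_1 + x_2 + s4 = 34
  4x_1 + 5x_2 + s5 = 57
  x_1, x_2, s1, s2, s3, s4, s5 ≥ 0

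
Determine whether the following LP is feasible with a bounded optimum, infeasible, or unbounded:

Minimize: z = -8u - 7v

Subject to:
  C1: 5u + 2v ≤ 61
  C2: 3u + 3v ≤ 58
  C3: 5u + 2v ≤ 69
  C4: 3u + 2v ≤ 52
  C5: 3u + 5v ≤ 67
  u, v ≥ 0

Feasible with a bounded optimal solution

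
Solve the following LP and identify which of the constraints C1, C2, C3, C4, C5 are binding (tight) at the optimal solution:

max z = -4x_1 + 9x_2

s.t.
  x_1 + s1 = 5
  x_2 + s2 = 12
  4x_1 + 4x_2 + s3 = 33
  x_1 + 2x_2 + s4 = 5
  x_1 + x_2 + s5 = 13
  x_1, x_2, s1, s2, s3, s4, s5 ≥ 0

At x_1 = 0, x_2 = 2.5, compute slack b - a·x for each constraint:
  C1: 5 − 0 = 5  (slack)
  C2: 12 − 2.5 = 9.5  (slack)
  C3: 33 − 10 = 23  (slack)
  C4: 5 − 5 = 0  (binding)
  C5: 13 − 2.5 = 10.5  (slack)

Optimal: x_1 = 0, x_2 = 2.5
Binding: C4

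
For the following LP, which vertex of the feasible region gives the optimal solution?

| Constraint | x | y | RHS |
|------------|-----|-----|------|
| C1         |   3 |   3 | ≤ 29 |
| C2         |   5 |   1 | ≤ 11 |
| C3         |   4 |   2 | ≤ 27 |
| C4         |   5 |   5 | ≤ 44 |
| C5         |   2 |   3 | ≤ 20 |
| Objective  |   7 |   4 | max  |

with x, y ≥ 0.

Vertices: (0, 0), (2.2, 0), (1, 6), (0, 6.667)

Evaluate the objective at each vertex of the feasible region:
  z(0, 0) = 0
  z(2.2, 0) = 15.4
  z(1, 6) = 31  ←
  z(0, 6.667) = 26.67
The maximum is at x = 1, y = 6.

(1, 6)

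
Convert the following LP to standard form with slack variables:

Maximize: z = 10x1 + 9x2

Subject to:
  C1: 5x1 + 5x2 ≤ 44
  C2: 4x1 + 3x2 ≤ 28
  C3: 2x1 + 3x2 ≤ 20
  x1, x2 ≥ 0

max z = 10x1 + 9x2

s.t.
  5x1 + 5x2 + s1 = 44
  4x1 + 3x2 + s2 = 28
  2x1 + 3x2 + s3 = 20
  x1, x2, s1, s2, s3 ≥ 0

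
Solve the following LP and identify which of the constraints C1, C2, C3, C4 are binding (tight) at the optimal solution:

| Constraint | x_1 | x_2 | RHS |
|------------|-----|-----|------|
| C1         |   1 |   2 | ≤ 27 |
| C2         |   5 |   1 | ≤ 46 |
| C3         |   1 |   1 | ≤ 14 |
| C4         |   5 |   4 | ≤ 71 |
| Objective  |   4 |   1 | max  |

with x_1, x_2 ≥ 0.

At x_1 = 8, x_2 = 6, compute slack b - a·x for each constraint:
  C1: 27 − 20 = 7  (slack)
  C2: 46 − 46 = 0  (binding)
  C3: 14 − 14 = 0  (binding)
  C4: 71 − 64 = 7  (slack)

Optimal: x_1 = 8, x_2 = 6
Binding: C2, C3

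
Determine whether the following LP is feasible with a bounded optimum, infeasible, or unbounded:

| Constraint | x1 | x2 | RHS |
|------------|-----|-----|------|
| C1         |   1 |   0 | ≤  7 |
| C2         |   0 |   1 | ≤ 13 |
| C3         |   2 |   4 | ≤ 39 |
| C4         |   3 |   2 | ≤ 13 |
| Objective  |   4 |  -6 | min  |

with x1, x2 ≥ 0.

Feasible with a bounded optimal solution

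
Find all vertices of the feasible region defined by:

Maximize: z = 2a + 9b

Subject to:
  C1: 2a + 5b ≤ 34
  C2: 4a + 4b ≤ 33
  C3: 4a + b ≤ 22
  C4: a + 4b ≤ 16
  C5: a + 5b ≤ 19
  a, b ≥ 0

(0, 0), (5.5, 0), (4.8, 2.8), (4, 3), (0, 3.8)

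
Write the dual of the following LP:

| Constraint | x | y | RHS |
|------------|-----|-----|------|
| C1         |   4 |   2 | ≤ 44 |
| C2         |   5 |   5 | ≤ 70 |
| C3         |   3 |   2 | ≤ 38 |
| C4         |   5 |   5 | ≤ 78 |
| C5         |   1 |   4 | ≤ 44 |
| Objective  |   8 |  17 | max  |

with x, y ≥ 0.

Primal max cᵀx s.t. Ax ≤ b, x ≥ 0  →  Dual min bᵀy s.t. Aᵀy ≥ c, y ≥ 0.

Minimize: z = 44y1 + 70y2 + 38y3 + 78y4 + 44y5

Subject to:
  4y1 + 5y2 + 3y3 + 5y4 + y5 ≥ 8
  2y1 + 5y2 + 2y3 + 5y4 + 4y5 ≥ 17
  y1, y2, y3, y4, y5 ≥ 0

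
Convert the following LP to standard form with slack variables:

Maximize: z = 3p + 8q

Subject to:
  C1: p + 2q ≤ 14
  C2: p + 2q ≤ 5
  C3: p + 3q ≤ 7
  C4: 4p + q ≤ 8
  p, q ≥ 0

max z = 3p + 8q

s.t.
  p + 2q + s1 = 14
  p + 2q + s2 = 5
  p + 3q + s3 = 7
  4p + q + s4 = 8
  p, q, s1, s2, s3, s4 ≥ 0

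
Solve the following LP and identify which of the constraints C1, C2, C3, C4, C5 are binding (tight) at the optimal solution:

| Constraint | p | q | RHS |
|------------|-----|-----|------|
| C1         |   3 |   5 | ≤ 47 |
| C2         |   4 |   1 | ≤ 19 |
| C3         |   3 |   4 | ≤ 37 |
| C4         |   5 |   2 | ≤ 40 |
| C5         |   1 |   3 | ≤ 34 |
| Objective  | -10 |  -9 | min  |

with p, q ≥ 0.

At p = 3, q = 7, compute slack b - a·x for each constraint:
  C1: 47 − 44 = 3  (slack)
  C2: 19 − 19 = 0  (binding)
  C3: 37 − 37 = 0  (binding)
  C4: 40 − 29 = 11  (slack)
  C5: 34 − 24 = 10  (slack)

Optimal: p = 3, q = 7
Binding: C2, C3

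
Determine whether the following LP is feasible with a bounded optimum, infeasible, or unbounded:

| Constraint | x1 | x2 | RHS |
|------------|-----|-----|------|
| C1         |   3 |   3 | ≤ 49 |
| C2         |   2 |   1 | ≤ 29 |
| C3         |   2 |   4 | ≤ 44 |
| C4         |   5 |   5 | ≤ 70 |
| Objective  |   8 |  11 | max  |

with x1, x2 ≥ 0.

Feasible with a bounded optimal solution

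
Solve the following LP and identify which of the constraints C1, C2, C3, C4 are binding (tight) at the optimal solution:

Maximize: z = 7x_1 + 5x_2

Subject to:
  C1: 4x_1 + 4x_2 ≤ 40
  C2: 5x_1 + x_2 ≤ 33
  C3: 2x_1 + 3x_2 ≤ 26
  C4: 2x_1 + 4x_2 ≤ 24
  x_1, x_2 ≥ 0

At x_1 = 6, x_2 = 3, compute slack b - a·x for each constraint:
  C1: 40 − 36 = 4  (slack)
  C2: 33 − 33 = 0  (binding)
  C3: 26 − 21 = 5  (slack)
  C4: 24 − 24 = 0  (binding)

Optimal: x_1 = 6, x_2 = 3
Binding: C2, C4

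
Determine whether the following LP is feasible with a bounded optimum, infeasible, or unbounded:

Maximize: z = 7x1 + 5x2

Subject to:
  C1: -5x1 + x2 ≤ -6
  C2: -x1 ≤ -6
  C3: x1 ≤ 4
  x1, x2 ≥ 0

Infeasible (no feasible solution exists)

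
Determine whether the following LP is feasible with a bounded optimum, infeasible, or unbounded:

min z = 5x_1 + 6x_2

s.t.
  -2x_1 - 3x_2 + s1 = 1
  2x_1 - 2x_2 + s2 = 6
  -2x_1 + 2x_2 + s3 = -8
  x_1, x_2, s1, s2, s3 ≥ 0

Infeasible (no feasible solution exists)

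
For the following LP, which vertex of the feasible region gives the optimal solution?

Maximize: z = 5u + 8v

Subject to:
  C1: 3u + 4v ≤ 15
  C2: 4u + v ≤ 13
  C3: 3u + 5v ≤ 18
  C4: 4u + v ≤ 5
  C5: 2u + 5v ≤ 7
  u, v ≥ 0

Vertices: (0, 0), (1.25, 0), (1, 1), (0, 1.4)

Evaluate the objective at each vertex of the feasible region:
  z(0, 0) = 0
  z(1.25, 0) = 6.25
  z(1, 1) = 13  ←
  z(0, 1.4) = 11.2
The maximum is at u = 1, v = 1.

(1, 1)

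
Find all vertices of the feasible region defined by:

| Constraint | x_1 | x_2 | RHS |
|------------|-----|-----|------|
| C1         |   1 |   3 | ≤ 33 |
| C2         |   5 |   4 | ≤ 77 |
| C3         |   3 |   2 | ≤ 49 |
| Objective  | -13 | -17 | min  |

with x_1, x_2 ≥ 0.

(0, 0), (15.4, 0), (9, 8), (0, 11)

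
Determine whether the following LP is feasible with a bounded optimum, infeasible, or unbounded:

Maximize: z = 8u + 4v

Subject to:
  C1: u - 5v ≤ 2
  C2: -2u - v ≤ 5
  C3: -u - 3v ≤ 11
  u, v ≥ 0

Unbounded (objective can increase without bound)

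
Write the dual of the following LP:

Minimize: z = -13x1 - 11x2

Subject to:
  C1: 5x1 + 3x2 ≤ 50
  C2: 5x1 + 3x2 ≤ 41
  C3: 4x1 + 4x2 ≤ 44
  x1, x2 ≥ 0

Primal min cᵀx s.t. Ax ≤ b, x ≥ 0  →  Dual max −bᵀy s.t. Aᵀy ≥ −c, y ≥ 0.

Maximize: z = -50y1 - 41y2 - 44y3

Subject to:
  5y1 + 5y2 + 4y3 ≥ 13
  3y1 + 3y2 + 4y3 ≥ 11
  y1, y2, y3 ≥ 0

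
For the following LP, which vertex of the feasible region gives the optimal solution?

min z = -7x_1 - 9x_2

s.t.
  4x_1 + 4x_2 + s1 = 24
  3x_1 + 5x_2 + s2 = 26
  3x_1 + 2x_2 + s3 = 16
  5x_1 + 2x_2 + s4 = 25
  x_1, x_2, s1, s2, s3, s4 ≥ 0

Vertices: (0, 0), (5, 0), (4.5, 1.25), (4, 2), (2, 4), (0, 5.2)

Evaluate the objective at each vertex of the feasible region:
  z(0, 0) = 0
  z(5, 0) = -35
  z(4.5, 1.25) = -42.75
  z(4, 2) = -46
  z(2, 4) = -50  ←
  z(0, 5.2) = -46.8
The minimum is at x_1 = 2, x_2 = 4.

(2, 4)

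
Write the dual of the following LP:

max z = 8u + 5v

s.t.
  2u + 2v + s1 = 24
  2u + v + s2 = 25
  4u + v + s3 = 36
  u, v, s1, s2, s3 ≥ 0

Primal max cᵀx s.t. Ax ≤ b, x ≥ 0  →  Dual min bᵀy s.t. Aᵀy ≥ c, y ≥ 0.

Minimize: z = 24y1 + 25y2 + 36y3

Subject to:
  2y1 + 2y2 + 4y3 ≥ 8
  2y1 + y2 + y3 ≥ 5
  y1, y2, y3 ≥ 0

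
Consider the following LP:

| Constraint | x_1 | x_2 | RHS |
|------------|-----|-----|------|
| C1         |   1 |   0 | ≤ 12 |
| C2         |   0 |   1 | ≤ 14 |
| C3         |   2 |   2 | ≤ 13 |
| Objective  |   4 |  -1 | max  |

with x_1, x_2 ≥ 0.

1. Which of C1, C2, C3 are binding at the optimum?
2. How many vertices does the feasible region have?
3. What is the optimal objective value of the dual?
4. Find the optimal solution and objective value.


1. C3
2. 3
3. 26
4. x_1 = 6.5, x_2 = 0, z = 26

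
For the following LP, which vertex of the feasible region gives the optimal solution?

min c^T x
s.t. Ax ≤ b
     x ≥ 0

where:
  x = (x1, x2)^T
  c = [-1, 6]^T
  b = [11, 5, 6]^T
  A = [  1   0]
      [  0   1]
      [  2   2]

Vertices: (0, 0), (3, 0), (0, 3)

Evaluate the objective at each vertex of the feasible region:
  z(0, 0) = 0
  z(3, 0) = -3  ←
  z(0, 3) = 18
The minimum is at x1 = 3, x2 = 0.

(3, 0)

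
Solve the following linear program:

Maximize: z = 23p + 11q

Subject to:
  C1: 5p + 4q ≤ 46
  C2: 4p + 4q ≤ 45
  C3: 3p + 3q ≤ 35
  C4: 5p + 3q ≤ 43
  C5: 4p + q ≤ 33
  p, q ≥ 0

Evaluate the objective at each vertex of the feasible region:
  z(0, 0) = 0
  z(8.25, 0) = 189.8
  z(8, 1) = 195  ←
  z(6.8, 3) = 189.4
  z(1, 10.25) = 135.8
  z(0, 11.25) = 123.8
The maximum is at p = 8, q = 1.

p = 8, q = 1, z = 195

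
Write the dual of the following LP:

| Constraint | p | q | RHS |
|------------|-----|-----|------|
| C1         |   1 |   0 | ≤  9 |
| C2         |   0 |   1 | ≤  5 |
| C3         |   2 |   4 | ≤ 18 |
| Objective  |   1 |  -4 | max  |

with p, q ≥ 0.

Primal max cᵀx s.t. Ax ≤ b, x ≥ 0  →  Dual min bᵀy s.t. Aᵀy ≥ c, y ≥ 0.

Minimize: z = 9y1 + 5y2 + 18y3

Subject to:
  y1 + 2y3 ≥ 1
  y2 + 4y3 ≥ -4
  y1, y2, y3 ≥ 0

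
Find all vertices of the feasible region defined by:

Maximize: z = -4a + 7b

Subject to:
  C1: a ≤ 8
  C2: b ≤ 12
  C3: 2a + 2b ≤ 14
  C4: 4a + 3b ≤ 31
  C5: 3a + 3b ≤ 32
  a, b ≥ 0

(0, 0), (7, 0), (0, 7)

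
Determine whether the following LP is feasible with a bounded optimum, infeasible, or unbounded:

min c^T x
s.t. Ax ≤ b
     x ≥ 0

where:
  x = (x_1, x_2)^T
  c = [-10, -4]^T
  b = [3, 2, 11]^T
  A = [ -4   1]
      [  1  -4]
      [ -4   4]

Unbounded (objective can decrease without bound)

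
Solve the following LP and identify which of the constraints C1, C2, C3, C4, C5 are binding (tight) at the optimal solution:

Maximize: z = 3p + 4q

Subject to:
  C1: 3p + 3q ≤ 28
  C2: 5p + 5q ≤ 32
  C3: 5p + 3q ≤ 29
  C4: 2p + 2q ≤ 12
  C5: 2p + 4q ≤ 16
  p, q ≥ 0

At p = 4, q = 2, compute slack b - a·x for each constraint:
  C1: 28 − 18 = 10  (slack)
  C2: 32 − 30 = 2  (slack)
  C3: 29 − 26 = 3  (slack)
  C4: 12 − 12 = 0  (binding)
  C5: 16 − 16 = 0  (binding)

Optimal: p = 4, q = 2
Binding: C4, C5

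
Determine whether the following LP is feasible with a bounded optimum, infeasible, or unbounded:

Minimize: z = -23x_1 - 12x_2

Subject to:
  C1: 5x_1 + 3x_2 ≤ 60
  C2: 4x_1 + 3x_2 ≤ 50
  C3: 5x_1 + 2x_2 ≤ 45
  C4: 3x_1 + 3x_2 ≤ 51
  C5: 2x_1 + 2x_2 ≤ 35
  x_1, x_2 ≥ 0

Feasible with a bounded optimal solution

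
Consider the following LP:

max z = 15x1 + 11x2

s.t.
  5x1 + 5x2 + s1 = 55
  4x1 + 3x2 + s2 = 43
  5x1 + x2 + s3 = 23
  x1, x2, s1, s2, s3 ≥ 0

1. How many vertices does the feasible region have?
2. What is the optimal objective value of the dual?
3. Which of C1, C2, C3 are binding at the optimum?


1. 4
2. 133
3. C1, C3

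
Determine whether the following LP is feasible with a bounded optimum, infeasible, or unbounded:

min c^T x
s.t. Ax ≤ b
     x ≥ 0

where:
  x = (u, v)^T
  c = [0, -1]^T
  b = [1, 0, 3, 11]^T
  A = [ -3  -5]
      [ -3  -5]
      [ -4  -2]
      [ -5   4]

Unbounded (objective can decrease without bound)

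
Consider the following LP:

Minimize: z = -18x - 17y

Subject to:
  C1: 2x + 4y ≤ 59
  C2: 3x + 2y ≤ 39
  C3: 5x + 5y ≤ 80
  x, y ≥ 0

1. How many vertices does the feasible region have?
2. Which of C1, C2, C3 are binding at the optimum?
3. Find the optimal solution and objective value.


1. 5
2. C2, C3
3. x = 7, y = 9, z = -279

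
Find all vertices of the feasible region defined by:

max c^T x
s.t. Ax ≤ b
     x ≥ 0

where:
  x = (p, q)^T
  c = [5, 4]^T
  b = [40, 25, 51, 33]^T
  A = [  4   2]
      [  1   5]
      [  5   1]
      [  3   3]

(0, 0), (10, 0), (9, 2), (7.5, 3.5), (0, 5)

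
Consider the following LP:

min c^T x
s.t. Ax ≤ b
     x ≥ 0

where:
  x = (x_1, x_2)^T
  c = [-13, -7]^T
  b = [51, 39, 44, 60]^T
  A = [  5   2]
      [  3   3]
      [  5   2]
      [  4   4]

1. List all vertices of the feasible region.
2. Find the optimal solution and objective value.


1. (0, 0), (8.8, 0), (6, 7), (0, 13)
2. x_1 = 6, x_2 = 7, z = -127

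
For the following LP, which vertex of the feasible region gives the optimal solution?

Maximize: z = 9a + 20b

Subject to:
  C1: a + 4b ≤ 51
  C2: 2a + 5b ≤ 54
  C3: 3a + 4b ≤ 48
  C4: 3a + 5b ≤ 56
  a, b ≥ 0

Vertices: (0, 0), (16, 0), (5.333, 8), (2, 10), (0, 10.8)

Evaluate the objective at each vertex of the feasible region:
  z(0, 0) = 0
  z(16, 0) = 144
  z(5.333, 8) = 208
  z(2, 10) = 218  ←
  z(0, 10.8) = 216
The maximum is at a = 2, b = 10.

(2, 10)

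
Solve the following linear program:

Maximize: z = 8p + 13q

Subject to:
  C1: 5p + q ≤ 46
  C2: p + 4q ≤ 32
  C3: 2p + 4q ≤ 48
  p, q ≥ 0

Evaluate the objective at each vertex of the feasible region:
  z(0, 0) = 0
  z(9.2, 0) = 73.6
  z(8, 6) = 142  ←
  z(0, 8) = 104
The maximum is at p = 8, q = 6.

p = 8, q = 6, z = 142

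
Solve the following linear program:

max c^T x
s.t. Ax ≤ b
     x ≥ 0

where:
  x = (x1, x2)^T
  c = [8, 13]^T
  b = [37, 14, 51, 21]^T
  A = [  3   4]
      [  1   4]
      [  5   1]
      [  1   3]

Evaluate the objective at each vertex of the feasible region:
  z(0, 0) = 0
  z(10.2, 0) = 81.6
  z(10, 1) = 93  ←
  z(0, 3.5) = 45.5
The maximum is at x1 = 10, x2 = 1.

x1 = 10, x2 = 1, z = 93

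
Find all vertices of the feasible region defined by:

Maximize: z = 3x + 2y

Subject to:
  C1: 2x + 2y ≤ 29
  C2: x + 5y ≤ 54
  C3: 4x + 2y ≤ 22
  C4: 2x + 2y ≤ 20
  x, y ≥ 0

(0, 0), (5.5, 0), (1, 9), (0, 10)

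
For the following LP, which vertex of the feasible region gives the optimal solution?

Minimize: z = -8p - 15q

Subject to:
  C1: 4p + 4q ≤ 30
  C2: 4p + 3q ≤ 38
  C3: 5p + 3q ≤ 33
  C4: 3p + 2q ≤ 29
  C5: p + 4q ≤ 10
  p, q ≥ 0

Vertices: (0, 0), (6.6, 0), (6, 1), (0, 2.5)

Evaluate the objective at each vertex of the feasible region:
  z(0, 0) = 0
  z(6.6, 0) = -52.8
  z(6, 1) = -63  ←
  z(0, 2.5) = -37.5
The minimum is at p = 6, q = 1.

(6, 1)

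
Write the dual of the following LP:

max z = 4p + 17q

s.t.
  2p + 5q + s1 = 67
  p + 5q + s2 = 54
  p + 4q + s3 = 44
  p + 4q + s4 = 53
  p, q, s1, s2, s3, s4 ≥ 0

Primal max cᵀx s.t. Ax ≤ b, x ≥ 0  →  Dual min bᵀy s.t. Aᵀy ≥ c, y ≥ 0.

Minimize: z = 67y1 + 54y2 + 44y3 + 53y4

Subject to:
  2y1 + y2 + y3 + y4 ≥ 4
  5y1 + 5y2 + 4y3 + 4y4 ≥ 17
  y1, y2, y3, y4 ≥ 0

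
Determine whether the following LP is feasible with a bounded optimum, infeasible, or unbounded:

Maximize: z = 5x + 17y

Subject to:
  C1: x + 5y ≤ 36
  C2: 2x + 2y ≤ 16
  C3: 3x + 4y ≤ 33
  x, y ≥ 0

Feasible with a bounded optimal solution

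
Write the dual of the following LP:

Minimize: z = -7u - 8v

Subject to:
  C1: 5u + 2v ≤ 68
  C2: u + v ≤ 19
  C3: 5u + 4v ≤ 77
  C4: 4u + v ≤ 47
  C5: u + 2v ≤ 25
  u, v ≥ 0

Primal min cᵀx s.t. Ax ≤ b, x ≥ 0  →  Dual max −bᵀy s.t. Aᵀy ≥ −c, y ≥ 0.

Maximize: z = -68y1 - 19y2 - 77y3 - 47y4 - 25y5

Subject to:
  5y1 + y2 + 5y3 + 4y4 + y5 ≥ 7
  2y1 + y2 + 4y3 + y4 + 2y5 ≥ 8
  y1, y2, y3, y4, y5 ≥ 0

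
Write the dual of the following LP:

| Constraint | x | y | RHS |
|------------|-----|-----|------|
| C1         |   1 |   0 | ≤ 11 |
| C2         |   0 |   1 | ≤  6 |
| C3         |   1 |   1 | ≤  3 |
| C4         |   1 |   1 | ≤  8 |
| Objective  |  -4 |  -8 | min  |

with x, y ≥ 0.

Primal min cᵀx s.t. Ax ≤ b, x ≥ 0  →  Dual max −bᵀy s.t. Aᵀy ≥ −c, y ≥ 0.

Maximize: z = -11y1 - 6y2 - 3y3 - 8y4

Subject to:
  y1 + y3 + y4 ≥ 4
  y2 + y3 + y4 ≥ 8
  y1, y2, y3, y4 ≥ 0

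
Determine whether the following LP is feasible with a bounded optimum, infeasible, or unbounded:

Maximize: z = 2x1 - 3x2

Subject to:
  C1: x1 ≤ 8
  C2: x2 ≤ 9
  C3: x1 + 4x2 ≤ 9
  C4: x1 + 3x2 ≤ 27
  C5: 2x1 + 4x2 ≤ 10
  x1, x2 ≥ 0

Feasible with a bounded optimal solution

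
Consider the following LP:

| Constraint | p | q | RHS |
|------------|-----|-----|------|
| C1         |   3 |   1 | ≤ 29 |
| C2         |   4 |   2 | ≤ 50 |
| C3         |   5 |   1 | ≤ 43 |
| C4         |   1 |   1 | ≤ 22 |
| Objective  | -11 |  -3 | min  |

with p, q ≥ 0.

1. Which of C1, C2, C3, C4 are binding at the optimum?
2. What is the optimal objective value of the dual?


1. C1, C3
2. -101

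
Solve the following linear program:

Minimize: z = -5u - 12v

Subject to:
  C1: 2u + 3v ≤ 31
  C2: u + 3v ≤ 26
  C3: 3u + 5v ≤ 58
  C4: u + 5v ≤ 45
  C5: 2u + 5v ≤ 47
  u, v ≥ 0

Evaluate the objective at each vertex of the feasible region:
  z(0, 0) = 0
  z(15.5, 0) = -77.5
  z(5, 7) = -109  ←
  z(0, 8.667) = -104
The minimum is at u = 5, v = 7.

u = 5, v = 7, z = -109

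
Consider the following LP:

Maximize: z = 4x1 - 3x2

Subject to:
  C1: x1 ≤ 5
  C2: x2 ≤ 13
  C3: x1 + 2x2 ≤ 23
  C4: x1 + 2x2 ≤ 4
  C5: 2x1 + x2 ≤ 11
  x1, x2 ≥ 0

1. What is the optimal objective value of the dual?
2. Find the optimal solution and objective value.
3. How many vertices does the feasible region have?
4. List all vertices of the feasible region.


1. 16
2. x1 = 4, x2 = 0, z = 16
3. 3
4. (0, 0), (4, 0), (0, 2)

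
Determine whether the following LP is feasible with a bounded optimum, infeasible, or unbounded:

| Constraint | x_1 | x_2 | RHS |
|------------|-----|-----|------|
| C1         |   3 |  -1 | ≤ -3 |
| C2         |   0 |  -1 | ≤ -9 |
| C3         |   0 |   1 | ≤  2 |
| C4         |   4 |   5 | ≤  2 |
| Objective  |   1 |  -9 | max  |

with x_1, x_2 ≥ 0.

Infeasible (no feasible solution exists)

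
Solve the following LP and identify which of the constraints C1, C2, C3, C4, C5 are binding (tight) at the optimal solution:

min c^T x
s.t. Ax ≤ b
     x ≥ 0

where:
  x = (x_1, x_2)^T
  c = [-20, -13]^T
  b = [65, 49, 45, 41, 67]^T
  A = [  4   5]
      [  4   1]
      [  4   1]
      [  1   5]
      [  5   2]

At x_1 = 10, x_2 = 5, compute slack b - a·x for each constraint:
  C1: 65 − 65 = 0  (binding)
  C2: 49 − 45 = 4  (slack)
  C3: 45 − 45 = 0  (binding)
  C4: 41 − 35 = 6  (slack)
  C5: 67 − 60 = 7  (slack)

Optimal: x_1 = 10, x_2 = 5
Binding: C1, C3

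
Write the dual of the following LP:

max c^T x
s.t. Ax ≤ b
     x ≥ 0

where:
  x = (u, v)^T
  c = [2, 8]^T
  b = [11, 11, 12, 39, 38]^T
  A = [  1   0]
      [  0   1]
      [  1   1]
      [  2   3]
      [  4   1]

Primal max cᵀx s.t. Ax ≤ b, x ≥ 0  →  Dual min bᵀy s.t. Aᵀy ≥ c, y ≥ 0.

Minimize: z = 11y1 + 11y2 + 12y3 + 39y4 + 38y5

Subject to:
  y1 + y3 + 2y4 + 4y5 ≥ 2
  y2 + y3 + 3y4 + y5 ≥ 8
  y1, y2, y3, y4, y5 ≥ 0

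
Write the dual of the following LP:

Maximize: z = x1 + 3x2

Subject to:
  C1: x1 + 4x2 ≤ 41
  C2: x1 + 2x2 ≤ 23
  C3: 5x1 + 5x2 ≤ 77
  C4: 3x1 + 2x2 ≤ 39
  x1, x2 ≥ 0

Primal max cᵀx s.t. Ax ≤ b, x ≥ 0  →  Dual min bᵀy s.t. Aᵀy ≥ c, y ≥ 0.

Minimize: z = 41y1 + 23y2 + 77y3 + 39y4

Subject to:
  y1 + y2 + 5y3 + 3y4 ≥ 1
  4y1 + 2y2 + 5y3 + 2y4 ≥ 3
  y1, y2, y3, y4 ≥ 0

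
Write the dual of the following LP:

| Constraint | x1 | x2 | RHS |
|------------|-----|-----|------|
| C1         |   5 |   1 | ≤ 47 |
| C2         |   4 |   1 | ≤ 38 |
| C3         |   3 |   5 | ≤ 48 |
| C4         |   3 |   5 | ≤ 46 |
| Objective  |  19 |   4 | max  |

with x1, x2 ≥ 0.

Primal max cᵀx s.t. Ax ≤ b, x ≥ 0  →  Dual min bᵀy s.t. Aᵀy ≥ c, y ≥ 0.

Minimize: z = 47y1 + 38y2 + 48y3 + 46y4

Subject to:
  5y1 + 4y2 + 3y3 + 3y4 ≥ 19
  y1 + y2 + 5y3 + 5y4 ≥ 4
  y1, y2, y3, y4 ≥ 0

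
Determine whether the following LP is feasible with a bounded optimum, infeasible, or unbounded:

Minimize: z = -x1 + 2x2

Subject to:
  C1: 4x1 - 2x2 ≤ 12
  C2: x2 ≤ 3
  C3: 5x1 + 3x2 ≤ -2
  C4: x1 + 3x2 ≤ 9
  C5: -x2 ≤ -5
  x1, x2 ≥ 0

Infeasible (no feasible solution exists)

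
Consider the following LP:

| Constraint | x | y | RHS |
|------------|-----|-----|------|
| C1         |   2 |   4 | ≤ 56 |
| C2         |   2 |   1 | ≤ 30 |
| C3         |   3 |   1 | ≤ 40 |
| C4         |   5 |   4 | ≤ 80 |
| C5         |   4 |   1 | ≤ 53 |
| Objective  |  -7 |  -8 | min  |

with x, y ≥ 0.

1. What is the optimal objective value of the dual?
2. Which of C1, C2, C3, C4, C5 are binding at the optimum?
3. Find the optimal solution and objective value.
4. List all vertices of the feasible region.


1. -136
2. C1, C4
3. x = 8, y = 10, z = -136
4. (0, 0), (13.25, 0), (13, 1), (11.43, 5.714), (8, 10), (0, 14)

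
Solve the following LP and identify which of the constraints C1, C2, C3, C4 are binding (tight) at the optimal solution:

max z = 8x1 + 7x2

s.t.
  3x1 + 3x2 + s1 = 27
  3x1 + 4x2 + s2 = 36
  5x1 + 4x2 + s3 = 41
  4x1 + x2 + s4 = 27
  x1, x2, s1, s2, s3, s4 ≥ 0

At x1 = 5, x2 = 4, compute slack b - a·x for each constraint:
  C1: 27 − 27 = 0  (binding)
  C2: 36 − 31 = 5  (slack)
  C3: 41 − 41 = 0  (binding)
  C4: 27 − 24 = 3  (slack)

Optimal: x1 = 5, x2 = 4
Binding: C1, C3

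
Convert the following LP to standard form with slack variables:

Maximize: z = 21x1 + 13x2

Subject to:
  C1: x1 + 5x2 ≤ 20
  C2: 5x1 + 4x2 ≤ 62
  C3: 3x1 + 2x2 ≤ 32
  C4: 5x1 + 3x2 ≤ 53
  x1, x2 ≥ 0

max z = 21x1 + 13x2

s.t.
  x1 + 5x2 + s1 = 20
  5x1 + 4x2 + s2 = 62
  3x1 + 2x2 + s3 = 32
  5x1 + 3x2 + s4 = 53
  x1, x2, s1, s2, s3, s4 ≥ 0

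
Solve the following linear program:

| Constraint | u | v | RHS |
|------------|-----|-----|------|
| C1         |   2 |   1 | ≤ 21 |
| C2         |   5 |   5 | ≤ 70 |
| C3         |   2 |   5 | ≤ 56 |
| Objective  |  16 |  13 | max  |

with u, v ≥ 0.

Evaluate the objective at each vertex of the feasible region:
  z(0, 0) = 0
  z(10.5, 0) = 168
  z(7, 7) = 203  ←
  z(4.667, 9.333) = 196
  z(0, 11.2) = 145.6
The maximum is at u = 7, v = 7.

u = 7, v = 7, z = 203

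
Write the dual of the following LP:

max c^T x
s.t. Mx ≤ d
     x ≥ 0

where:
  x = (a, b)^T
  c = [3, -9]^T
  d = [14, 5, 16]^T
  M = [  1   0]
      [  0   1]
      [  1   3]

Primal max cᵀx s.t. Ax ≤ b, x ≥ 0  →  Dual min bᵀy s.t. Aᵀy ≥ c, y ≥ 0.

Minimize: z = 14y1 + 5y2 + 16y3

Subject to:
  y1 + y3 ≥ 3
  y2 + 3y3 ≥ -9
  y1, y2, y3 ≥ 0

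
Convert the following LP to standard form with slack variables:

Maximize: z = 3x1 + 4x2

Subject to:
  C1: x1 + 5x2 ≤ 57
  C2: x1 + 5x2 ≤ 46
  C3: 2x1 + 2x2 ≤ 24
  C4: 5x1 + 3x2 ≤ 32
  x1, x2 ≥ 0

max z = 3x1 + 4x2

s.t.
  x1 + 5x2 + s1 = 57
  x1 + 5x2 + s2 = 46
  2x1 + 2x2 + s3 = 24
  5x1 + 3x2 + s4 = 32
  x1, x2, s1, s2, s3, s4 ≥ 0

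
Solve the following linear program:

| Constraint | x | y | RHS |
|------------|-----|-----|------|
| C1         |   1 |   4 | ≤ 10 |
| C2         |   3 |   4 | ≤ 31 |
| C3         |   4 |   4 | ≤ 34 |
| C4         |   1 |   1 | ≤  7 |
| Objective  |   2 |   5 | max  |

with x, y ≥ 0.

Evaluate the objective at each vertex of the feasible region:
  z(0, 0) = 0
  z(7, 0) = 14
  z(6, 1) = 17  ←
  z(0, 2.5) = 12.5
The maximum is at x = 6, y = 1.

x = 6, y = 1, z = 17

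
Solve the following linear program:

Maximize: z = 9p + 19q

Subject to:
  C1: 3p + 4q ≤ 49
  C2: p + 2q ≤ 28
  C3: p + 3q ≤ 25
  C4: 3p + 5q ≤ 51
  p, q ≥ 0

Evaluate the objective at each vertex of the feasible region:
  z(0, 0) = 0
  z(16.33, 0) = 147
  z(13.67, 2) = 161
  z(7, 6) = 177  ←
  z(0, 8.333) = 158.3
The maximum is at p = 7, q = 6.

p = 7, q = 6, z = 177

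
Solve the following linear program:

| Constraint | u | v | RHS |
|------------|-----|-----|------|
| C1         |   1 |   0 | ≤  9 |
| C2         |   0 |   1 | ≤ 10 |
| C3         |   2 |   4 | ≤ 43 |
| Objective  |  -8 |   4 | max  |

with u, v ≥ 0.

Evaluate the objective at each vertex of the feasible region:
  z(0, 0) = 0
  z(9, 0) = -72
  z(9, 6.25) = -47
  z(1.5, 10) = 28
  z(0, 10) = 40  ←
The maximum is at u = 0, v = 10.

u = 0, v = 10, z = 40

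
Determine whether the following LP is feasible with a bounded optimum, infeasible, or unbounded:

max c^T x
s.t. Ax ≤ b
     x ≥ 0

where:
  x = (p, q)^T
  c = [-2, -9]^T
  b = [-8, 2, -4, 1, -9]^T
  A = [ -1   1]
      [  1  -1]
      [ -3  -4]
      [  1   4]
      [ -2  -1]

Infeasible (no feasible solution exists)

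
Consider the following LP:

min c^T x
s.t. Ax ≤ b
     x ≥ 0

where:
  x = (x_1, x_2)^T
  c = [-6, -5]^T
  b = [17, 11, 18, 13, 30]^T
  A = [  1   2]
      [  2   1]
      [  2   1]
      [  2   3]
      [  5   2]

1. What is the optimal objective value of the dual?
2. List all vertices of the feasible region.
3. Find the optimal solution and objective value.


1. -35
2. (0, 0), (5.5, 0), (5, 1), (0, 4.333)
3. x_1 = 5, x_2 = 1, z = -35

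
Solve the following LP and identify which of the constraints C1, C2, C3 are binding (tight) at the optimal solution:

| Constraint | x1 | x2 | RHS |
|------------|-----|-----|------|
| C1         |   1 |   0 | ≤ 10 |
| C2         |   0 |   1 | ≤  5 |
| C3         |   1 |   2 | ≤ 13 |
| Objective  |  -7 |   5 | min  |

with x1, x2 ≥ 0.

At x1 = 10, x2 = 0, compute slack b - a·x for each constraint:
  C1: 10 − 10 = 0  (binding)
  C2: 5 − 0 = 5  (slack)
  C3: 13 − 10 = 3  (slack)

Optimal: x1 = 10, x2 = 0
Binding: C1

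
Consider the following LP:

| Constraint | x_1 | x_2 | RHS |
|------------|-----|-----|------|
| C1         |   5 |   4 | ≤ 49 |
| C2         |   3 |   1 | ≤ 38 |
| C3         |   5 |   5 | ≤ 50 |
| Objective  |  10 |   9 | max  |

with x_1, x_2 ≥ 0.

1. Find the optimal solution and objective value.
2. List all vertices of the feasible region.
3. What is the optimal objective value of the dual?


1. x_1 = 9, x_2 = 1, z = 99
2. (0, 0), (9.8, 0), (9, 1), (0, 10)
3. 99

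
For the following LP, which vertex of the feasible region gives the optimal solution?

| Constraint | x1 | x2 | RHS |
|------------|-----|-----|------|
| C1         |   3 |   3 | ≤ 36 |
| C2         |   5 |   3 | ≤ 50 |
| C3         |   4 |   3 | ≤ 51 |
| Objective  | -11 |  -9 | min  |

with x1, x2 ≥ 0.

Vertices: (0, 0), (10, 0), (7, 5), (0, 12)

Evaluate the objective at each vertex of the feasible region:
  z(0, 0) = 0
  z(10, 0) = -110
  z(7, 5) = -122  ←
  z(0, 12) = -108
The minimum is at x1 = 7, x2 = 5.

(7, 5)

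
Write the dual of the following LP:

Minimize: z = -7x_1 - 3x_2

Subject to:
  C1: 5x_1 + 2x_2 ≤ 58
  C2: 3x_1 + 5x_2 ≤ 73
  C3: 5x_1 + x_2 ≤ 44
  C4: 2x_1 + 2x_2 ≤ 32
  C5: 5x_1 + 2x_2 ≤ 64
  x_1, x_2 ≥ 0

Primal min cᵀx s.t. Ax ≤ b, x ≥ 0  →  Dual max −bᵀy s.t. Aᵀy ≥ −c, y ≥ 0.

Maximize: z = -58y1 - 73y2 - 44y3 - 32y4 - 64y5

Subject to:
  5y1 + 3y2 + 5y3 + 2y4 + 5y5 ≥ 7
  2y1 + 5y2 + y3 + 2y4 + 2y5 ≥ 3
  y1, y2, y3, y4, y5 ≥ 0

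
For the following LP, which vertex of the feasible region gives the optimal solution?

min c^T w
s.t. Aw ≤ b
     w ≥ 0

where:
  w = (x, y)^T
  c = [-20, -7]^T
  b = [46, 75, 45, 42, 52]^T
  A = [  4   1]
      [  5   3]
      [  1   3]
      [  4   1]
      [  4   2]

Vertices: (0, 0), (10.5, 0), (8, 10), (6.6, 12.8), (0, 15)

Evaluate the objective at each vertex of the feasible region:
  z(0, 0) = 0
  z(10.5, 0) = -210
  z(8, 10) = -230  ←
  z(6.6, 12.8) = -221.6
  z(0, 15) = -105
The minimum is at x = 8, y = 10.

(8, 10)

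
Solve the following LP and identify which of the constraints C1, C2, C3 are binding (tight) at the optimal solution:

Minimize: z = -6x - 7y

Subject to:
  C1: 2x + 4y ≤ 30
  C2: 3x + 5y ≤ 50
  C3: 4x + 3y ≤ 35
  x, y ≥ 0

At x = 5, y = 5, compute slack b - a·x for each constraint:
  C1: 30 − 30 = 0  (binding)
  C2: 50 − 40 = 10  (slack)
  C3: 35 − 35 = 0  (binding)

Optimal: x = 5, y = 5
Binding: C1, C3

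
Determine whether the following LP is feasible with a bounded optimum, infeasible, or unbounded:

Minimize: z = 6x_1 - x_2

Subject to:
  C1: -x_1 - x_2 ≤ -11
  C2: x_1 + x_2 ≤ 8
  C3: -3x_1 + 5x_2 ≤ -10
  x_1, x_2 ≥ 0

Infeasible (no feasible solution exists)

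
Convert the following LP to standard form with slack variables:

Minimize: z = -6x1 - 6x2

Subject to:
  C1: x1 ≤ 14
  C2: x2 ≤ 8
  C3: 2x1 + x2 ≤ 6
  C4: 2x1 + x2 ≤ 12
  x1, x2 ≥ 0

min z = -6x1 - 6x2

s.t.
  x1 + s1 = 14
  x2 + s2 = 8
  2x1 + x2 + s3 = 6
  2x1 + x2 + s4 = 12
  x1, x2, s1, s2, s3, s4 ≥ 0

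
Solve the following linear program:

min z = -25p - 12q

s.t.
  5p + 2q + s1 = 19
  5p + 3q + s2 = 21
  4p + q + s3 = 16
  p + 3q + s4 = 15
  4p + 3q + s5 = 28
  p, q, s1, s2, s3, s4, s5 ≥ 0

Evaluate the objective at each vertex of the feasible region:
  z(0, 0) = 0
  z(3.8, 0) = -95
  z(3, 2) = -99  ←
  z(1.5, 4.5) = -91.5
  z(0, 5) = -60
The minimum is at p = 3, q = 2.

p = 3, q = 2, z = -99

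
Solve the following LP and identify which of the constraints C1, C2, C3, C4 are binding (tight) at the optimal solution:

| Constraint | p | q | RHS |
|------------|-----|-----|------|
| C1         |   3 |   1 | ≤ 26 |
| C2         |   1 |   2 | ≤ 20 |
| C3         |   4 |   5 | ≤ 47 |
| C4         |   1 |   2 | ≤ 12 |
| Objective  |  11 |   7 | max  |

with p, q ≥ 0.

At p = 8, q = 2, compute slack b - a·x for each constraint:
  C1: 26 − 26 = 0  (binding)
  C2: 20 − 12 = 8  (slack)
  C3: 47 − 42 = 5  (slack)
  C4: 12 − 12 = 0  (binding)

Optimal: p = 8, q = 2
Binding: C1, C4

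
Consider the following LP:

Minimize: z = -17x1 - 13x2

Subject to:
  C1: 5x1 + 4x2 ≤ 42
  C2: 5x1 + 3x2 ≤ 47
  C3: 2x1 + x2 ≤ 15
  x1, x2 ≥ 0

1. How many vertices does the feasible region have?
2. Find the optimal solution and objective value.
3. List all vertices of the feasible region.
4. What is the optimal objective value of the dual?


1. 4
2. x1 = 6, x2 = 3, z = -141
3. (0, 0), (7.5, 0), (6, 3), (0, 10.5)
4. -141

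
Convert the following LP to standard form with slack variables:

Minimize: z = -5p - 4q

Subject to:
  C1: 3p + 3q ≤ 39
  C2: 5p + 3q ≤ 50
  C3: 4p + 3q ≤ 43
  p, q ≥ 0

min z = -5p - 4q

s.t.
  3p + 3q + s1 = 39
  5p + 3q + s2 = 50
  4p + 3q + s3 = 43
  p, q, s1, s2, s3 ≥ 0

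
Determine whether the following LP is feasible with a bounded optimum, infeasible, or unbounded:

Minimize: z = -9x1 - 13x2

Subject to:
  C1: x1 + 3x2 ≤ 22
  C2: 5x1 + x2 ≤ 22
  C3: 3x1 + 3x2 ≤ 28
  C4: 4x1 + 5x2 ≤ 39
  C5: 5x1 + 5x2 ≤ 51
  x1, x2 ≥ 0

Feasible with a bounded optimal solution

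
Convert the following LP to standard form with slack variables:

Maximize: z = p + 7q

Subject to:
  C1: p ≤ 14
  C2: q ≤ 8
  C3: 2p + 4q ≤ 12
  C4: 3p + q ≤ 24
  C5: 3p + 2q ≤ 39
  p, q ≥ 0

max z = p + 7q

s.t.
  p + s1 = 14
  q + s2 = 8
  2p + 4q + s3 = 12
  3p + q + s4 = 24
  3p + 2q + s5 = 39
  p, q, s1, s2, s3, s4, s5 ≥ 0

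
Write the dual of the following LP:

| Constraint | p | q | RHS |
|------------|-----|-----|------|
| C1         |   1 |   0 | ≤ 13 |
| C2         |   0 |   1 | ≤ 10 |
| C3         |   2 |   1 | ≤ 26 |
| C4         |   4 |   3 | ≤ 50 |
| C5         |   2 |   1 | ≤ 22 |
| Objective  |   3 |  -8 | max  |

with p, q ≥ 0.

Primal max cᵀx s.t. Ax ≤ b, x ≥ 0  →  Dual min bᵀy s.t. Aᵀy ≥ c, y ≥ 0.

Minimize: z = 13y1 + 10y2 + 26y3 + 50y4 + 22y5

Subject to:
  y1 + 2y3 + 4y4 + 2y5 ≥ 3
  y2 + y3 + 3y4 + y5 ≥ -8
  y1, y2, y3, y4, y5 ≥ 0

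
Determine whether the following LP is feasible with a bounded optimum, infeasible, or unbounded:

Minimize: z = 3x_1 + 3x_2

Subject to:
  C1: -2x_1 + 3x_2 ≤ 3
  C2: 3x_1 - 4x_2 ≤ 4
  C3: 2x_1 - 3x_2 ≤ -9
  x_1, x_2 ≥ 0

Infeasible (no feasible solution exists)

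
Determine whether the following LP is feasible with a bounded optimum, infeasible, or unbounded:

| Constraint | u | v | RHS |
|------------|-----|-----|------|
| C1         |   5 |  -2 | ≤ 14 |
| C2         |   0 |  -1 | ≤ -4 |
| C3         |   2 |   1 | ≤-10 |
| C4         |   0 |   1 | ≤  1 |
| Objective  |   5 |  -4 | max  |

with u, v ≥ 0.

Infeasible (no feasible solution exists)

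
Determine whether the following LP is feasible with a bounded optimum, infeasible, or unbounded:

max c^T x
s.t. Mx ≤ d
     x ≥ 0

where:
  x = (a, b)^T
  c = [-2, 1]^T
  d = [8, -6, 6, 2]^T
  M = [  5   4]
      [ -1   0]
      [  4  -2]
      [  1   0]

Infeasible (no feasible solution exists)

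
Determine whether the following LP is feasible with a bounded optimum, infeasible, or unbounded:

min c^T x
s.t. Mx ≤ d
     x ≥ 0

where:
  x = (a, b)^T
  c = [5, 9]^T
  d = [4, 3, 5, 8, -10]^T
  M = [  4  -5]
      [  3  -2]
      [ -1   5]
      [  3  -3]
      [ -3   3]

Infeasible (no feasible solution exists)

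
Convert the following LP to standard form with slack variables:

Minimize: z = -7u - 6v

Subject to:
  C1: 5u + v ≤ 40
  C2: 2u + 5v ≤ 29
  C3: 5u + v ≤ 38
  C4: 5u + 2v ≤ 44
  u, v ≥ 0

min z = -7u - 6v

s.t.
  5u + v + s1 = 40
  2u + 5v + s2 = 29
  5u + v + s3 = 38
  5u + 2v + s4 = 44
  u, v, s1, s2, s3, s4 ≥ 0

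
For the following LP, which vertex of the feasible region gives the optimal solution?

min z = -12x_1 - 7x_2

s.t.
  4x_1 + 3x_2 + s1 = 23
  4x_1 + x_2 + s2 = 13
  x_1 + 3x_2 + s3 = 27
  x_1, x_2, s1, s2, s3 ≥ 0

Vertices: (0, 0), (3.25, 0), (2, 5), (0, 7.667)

Evaluate the objective at each vertex of the feasible region:
  z(0, 0) = 0
  z(3.25, 0) = -39
  z(2, 5) = -59  ←
  z(0, 7.667) = -53.67
The minimum is at x_1 = 2, x_2 = 5.

(2, 5)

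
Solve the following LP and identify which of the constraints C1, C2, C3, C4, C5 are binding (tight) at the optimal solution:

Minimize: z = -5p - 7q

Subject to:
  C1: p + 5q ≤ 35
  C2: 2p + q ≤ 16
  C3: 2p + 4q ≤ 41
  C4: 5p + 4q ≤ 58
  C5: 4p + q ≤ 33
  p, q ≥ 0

At p = 5, q = 6, compute slack b - a·x for each constraint:
  C1: 35 − 35 = 0  (binding)
  C2: 16 − 16 = 0  (binding)
  C3: 41 − 34 = 7  (slack)
  C4: 58 − 49 = 9  (slack)
  C5: 33 − 26 = 7  (slack)

Optimal: p = 5, q = 6
Binding: C1, C2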